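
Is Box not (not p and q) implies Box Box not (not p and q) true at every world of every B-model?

Invalid (countermodel exists)

Tableau for the negation not (Box not (not p and q) implies Box Box not (not p and q)):
1. not (Box not (not p and q) implies Box Box not (not p and q)), w0
2. Box not (not p and q), w0   [neg-implies-rule on 1]
3. not Box Box not (not p and q), w0   [neg-implies-rule on 1]
4. not (not p and q), w0   [Box-rule on 2 via w0Rw0]
5. not q, w0   [neg-and-rule on 4 (branches; this branch)]
6. not Box not (not p and q), w1   [neg-Box-rule on 3: fresh world w1, w0Rw1]
7. not (not p and q), w1   [Box-rule on 2 via w0Rw1]
8. not q, w1   [neg-and-rule on 7 (branches; this branch)]
9. not p and q, w2   [neg-Box-rule on 6: fresh world w2, w1Rw2]
10. not p, w2   [and-rule on 9]
11. q, w2   [and-rule on 9]
Accessibility: w0Rw0, w0Rw1, w1Rw0, w1Rw1, w1Rw2, w2Rw1, w2Rw2
The negation has an open branch (countermodel exists).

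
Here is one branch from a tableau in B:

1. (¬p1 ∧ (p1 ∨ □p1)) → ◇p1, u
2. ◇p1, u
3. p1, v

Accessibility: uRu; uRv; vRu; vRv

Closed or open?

Open

There is no literal clash: for every atom and world, at most one sign appears.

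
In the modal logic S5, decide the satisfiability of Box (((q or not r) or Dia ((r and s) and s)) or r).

Yes, satisfiable

1. Box (((q or not r) or Dia ((r and s) and s)) or r), w0
2. ((q or not r) or Dia ((r and s) and s)) or r, w0   [Box-rule on 1 via w0Rw0]
3. r, w0   [or-rule on 2 (branches; this branch)]
Accessibility: w0Rw0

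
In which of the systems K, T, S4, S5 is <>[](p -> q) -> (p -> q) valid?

S4-tableau for the negation ~(<>[](p -> q) -> (p -> q)):
1. ~(<>[](p -> q) -> (p -> q)), 0
2. <>[](p -> q), 0   [~->-rule on 1]
3. ~(p -> q), 0   [~->-rule on 1]
4. p, 0   [~->-rule on 3]
5. ~q, 0   [~->-rule on 3]
6. [](p -> q), 1   [<>-rule on 2: fresh world 1, 0R1]
7. p -> q, 1   [[]-rule on 6 via 1R1]
8. q, 1   [->-rule on 7 (branches; this branch)]
Accessibility: 0R0, 0R1, 1R1
Complete open branch: countermodel on an S4-frame, so not valid in S4, nor in K, T (the same frame is also a K-frame and a T-frame).
S5-tableau for the negation ~(<>[](p -> q) -> (p -> q)):
1. ~(<>[](p -> q) -> (p -> q)), 0
2. <>[](p -> q), 0   [~->-rule on 1]
3. ~(p -> q), 0   [~->-rule on 1]
4. p, 0   [~->-rule on 3]
5. ~q, 0   [~->-rule on 3]
6. [](p -> q), 1   [<>-rule on 2: fresh world 1, 0R1]
7. p -> q, 0   [[]-rule on 6 via 1R0]
8. p -> q, 1   [[]-rule on 6 via 1R1]
9. q, 0   [->-rule on 7 (branches; this branch)]
Accessibility: 0R0, 0R1, 1R0, 1R1
Branch closes: q and ~q both at 0.
Every branch closes (one shown): valid in S5.

S5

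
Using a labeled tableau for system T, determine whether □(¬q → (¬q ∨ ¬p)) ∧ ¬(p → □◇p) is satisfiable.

Yes, satisfiable

1. □(¬q → (¬q ∨ ¬p)) ∧ ¬(p → □◇p), u
2. □(¬q → (¬q ∨ ¬p)), u
3. ¬(p → □◇p), u
4. p, u
5. ¬□◇p, u
6. ¬q → (¬q ∨ ¬p), u
7. ¬q ∨ ¬p, u
8. ¬q, u
9. ¬◇p, v
10. ¬q → (¬q ∨ ¬p), v
11. ¬p, v
12. ¬q ∨ ¬p, v
Accessibility: uRu, uRv, vRv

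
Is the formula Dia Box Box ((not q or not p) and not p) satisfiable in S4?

1. Dia Box Box ((not q or not p) and not p), w0
2. Box Box ((not q or not p) and not p), w1
3. Box ((not q or not p) and not p), w1
4. (not q or not p) and not p, w1
5. not q or not p, w1
6. not p, w1
Accessibility: w0Rw0, w0Rw1, w1Rw1

Satisfiable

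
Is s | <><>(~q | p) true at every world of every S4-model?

Tableau for the negation ~(s | <><>(~q | p)):
1. ~(s | <><>(~q | p)), 0
2. ~s, 0
3. ~<><>(~q | p), 0
4. ~<>(~q | p), 0
5. ~(~q | p), 0
6. q, 0
7. ~p, 0
Accessibility: 0R0
The negation has an open branch (countermodel exists).

No, not valid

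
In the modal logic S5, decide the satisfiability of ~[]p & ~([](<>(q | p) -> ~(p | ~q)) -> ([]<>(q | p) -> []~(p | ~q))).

No, unsatisfiable

1. ~[]p & ~([](<>(q | p) -> ~(p | ~q)) -> ([]<>(q | p) -> []~(p | ~q))), 0
2. ~[]p, 0
3. ~([](<>(q | p) -> ~(p | ~q)) -> ([]<>(q | p) -> []~(p | ~q))), 0
4. [](<>(q | p) -> ~(p | ~q)), 0
5. ~([]<>(q | p) -> []~(p | ~q)), 0
6. []<>(q | p), 0
7. ~[]~(p | ~q), 0
8. <>(q | p) -> ~(p | ~q), 0
9. <>(q | p), 0
10. ~<>(q | p), 0
11. ~(q | p), 0
12. ~q, 0
13. ~p, 0
14. ~p, 1
15. <>(q | p) -> ~(p | ~q), 1
16. <>(q | p), 1
17. ~(q | p), 1
18. ~q, 1
19. ~<>(q | p), 1
20. p | ~q, 2
21. <>(q | p) -> ~(p | ~q), 2
22. <>(q | p), 2
23. ~(q | p), 2
24. ~q, 2
25. ~p, 2
26. ~<>(q | p), 2
27. q | p, 3
28. <>(q | p) -> ~(p | ~q), 3
29. <>(q | p), 3
30. ~(q | p), 3
31. ~q, 3
32. ~p, 3
33. p, 3
Accessibility: 0R0, 0R1, 0R2, 0R3, 1R0, 1R1, 1R2, 1R3, 2R0, 2R1, 2R2, 2R3, 3R0, 3R1, 3R2, 3R3
Branch closes: p and ~p both at 3.
Every branch closes; the branch above is one of them.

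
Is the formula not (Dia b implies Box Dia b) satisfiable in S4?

1. not (Dia b implies Box Dia b), 0
2. Dia b, 0
3. not Box Dia b, 0
4. b, 1
5. not Dia b, 2
6. not b, 2
Accessibility: 0R0, 0R1, 0R2, 1R1, 2R2

Yes, satisfiable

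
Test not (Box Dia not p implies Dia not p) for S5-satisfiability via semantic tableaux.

Unsatisfiable (every branch closes)

1. not (Box Dia not p implies Dia not p), u
2. Box Dia not p, u   [neg-implies-rule on 1]
3. not Dia not p, u   [neg-implies-rule on 1]
4. Dia not p, u   [Box-rule on 2 via uRu]
5. p, u   [neg-Dia-rule on 3 via uRu]
6. not p, v   [Dia-rule on 4: fresh world v, uRv]
7. Dia not p, v   [Box-rule on 2 via uRv]
8. p, v   [neg-Dia-rule on 3 via uRv]
Accessibility: uRu, uRv, vRu, vRv
Branch closes: p and not p both at v.
(One branch shown.) All branches close.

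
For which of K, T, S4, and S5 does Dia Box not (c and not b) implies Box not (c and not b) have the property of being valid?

S5

S5-tableau for the negation not (Dia Box not (c and not b) implies Box not (c and not b)):
1. not (Dia Box not (c and not b) implies Box not (c and not b)), w0
2. Dia Box not (c and not b), w0   [neg-implies-rule on 1]
3. not Box not (c and not b), w0   [neg-implies-rule on 1]
4. Box not (c and not b), w1   [Dia-rule on 2: fresh world w1, w0Rw1]
5. not (c and not b), w0   [Box-rule on 4 via w1Rw0]
6. not (c and not b), w1   [Box-rule on 4 via w1Rw1]
7. b, w0   [neg-and-rule on 5 (branches; this branch)]
8. b, w1   [neg-and-rule on 6 (branches; this branch)]
9. c and not b, w2   [neg-Box-rule on 3: fresh world w2, w0Rw2]
10. c, w2   [and-rule on 9]
11. not b, w2   [and-rule on 9]
12. not (c and not b), w2   [Box-rule on 4 via w1Rw2]
13. b, w2   [neg-and-rule on 12 (branches; this branch)]
Accessibility: w0Rw0, w0Rw1, w0Rw2, w1Rw0, w1Rw1, w1Rw2, w2Rw0, w2Rw1, w2Rw2
Branch closes: b and not b both at w2.
Every branch closes (one shown): valid in S5.
S4-tableau for the negation not (Dia Box not (c and not b) implies Box not (c and not b)):
1. not (Dia Box not (c and not b) implies Box not (c and not b)), w0
2. Dia Box not (c and not b), w0   [neg-implies-rule on 1]
3. not Box not (c and not b), w0   [neg-implies-rule on 1]
4. Box not (c and not b), w1   [Dia-rule on 2: fresh world w1, w0Rw1]
5. not (c and not b), w1   [Box-rule on 4 via w1Rw1]
6. b, w1   [neg-and-rule on 5 (branches; this branch)]
7. c and not b, w2   [neg-Box-rule on 3: fresh world w2, w0Rw2]
8. c, w2   [and-rule on 7]
9. not b, w2   [and-rule on 7]
Accessibility: w0Rw0, w0Rw1, w0Rw2, w1Rw1, w2Rw2
Complete open branch: countermodel on an S4-frame, so not valid in S4, nor in K, T (the same frame is also a K-frame and a T-frame).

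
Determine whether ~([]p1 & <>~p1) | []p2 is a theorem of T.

Tableau for the negation ~(~([]p1 & <>~p1) | []p2):
1. ~(~([]p1 & <>~p1) | []p2), 0
2. []p1 & <>~p1, 0
3. ~[]p2, 0
4. []p1, 0
5. <>~p1, 0
6. p1, 0
7. ~p2, 1
8. p1, 1
9. ~p1, 2
10. p1, 2
Accessibility: 0R0, 0R1, 0R2, 1R1, 2R2
Branch closes: p1 and ~p1 both at 2.
All branches of the negation close; one closing branch shown above.

Valid in T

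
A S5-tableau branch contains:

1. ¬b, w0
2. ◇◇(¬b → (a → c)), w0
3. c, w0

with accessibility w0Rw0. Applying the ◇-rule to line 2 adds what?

a fresh world w1 with w0Rw1, and ◇(¬b → (a → c)) at w1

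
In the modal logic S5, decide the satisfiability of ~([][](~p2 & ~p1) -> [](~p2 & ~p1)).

Unsatisfiable

1. ~([][](~p2 & ~p1) -> [](~p2 & ~p1)), u
2. [][](~p2 & ~p1), u
3. ~[](~p2 & ~p1), u
4. [](~p2 & ~p1), u
5. ~p2 & ~p1, u
6. ~p2, u
7. ~p1, u
8. ~(~p2 & ~p1), v
9. [](~p2 & ~p1), v
10. ~p2 & ~p1, v
11. ~p2, v
12. ~p1, v
13. p1, v
Accessibility: uRu, uRv, vRu, vRv
Branch closes: p1 and ~p1 both at v.
All branches of the tableau close; one closing branch shown above.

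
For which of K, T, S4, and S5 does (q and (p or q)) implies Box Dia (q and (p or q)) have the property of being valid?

S5

S4-tableau for the negation not ((q and (p or q)) implies Box Dia (q and (p or q))):
1. not ((q and (p or q)) implies Box Dia (q and (p or q))), w0
2. q and (p or q), w0
3. not Box Dia (q and (p or q)), w0
4. q, w0
5. p or q, w0
6. not Dia (q and (p or q)), w1
7. not (q and (p or q)), w1
8. not (p or q), w1
9. not p, w1
10. not q, w1
Accessibility: w0Rw0, w0Rw1, w1Rw1
Complete open branch: countermodel on an S4-frame, so not valid in S4, nor in K, T (the same frame is also a K-frame and a T-frame).
S5-tableau for the negation not ((q and (p or q)) implies Box Dia (q and (p or q))):
1. not ((q and (p or q)) implies Box Dia (q and (p or q))), w0
2. q and (p or q), w0
3. not Box Dia (q and (p or q)), w0
4. q, w0
5. p or q, w0
6. not Dia (q and (p or q)), w1
7. not (q and (p or q)), w0
8. not (q and (p or q)), w1
9. not (p or q), w0
10. not p, w0
11. not q, w0
Accessibility: w0Rw0, w0Rw1, w1Rw0, w1Rw1
Branch closes: q and not q both at w0.
Every branch closes (one shown): valid in S5.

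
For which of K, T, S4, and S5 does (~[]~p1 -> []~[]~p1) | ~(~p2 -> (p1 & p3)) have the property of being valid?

S4-tableau for the negation ~((~[]~p1 -> []~[]~p1) | ~(~p2 -> (p1 & p3))):
1. ~((~[]~p1 -> []~[]~p1) | ~(~p2 -> (p1 & p3))), w0
2. ~(~[]~p1 -> []~[]~p1), w0
3. ~p2 -> (p1 & p3), w0
4. ~[]~p1, w0
5. ~[]~[]~p1, w0
6. p1 & p3, w0
7. p1, w0
8. p3, w0
9. p1, w1
10. []~p1, w2
11. ~p1, w2
Accessibility: w0Rw0, w0Rw1, w0Rw2, w1Rw1, w2Rw2
Complete open branch: countermodel on an S4-frame, so not valid in S4, nor in K, T (the same frame is also a K-frame and a T-frame).
S5-tableau for the negation ~((~[]~p1 -> []~[]~p1) | ~(~p2 -> (p1 & p3))):
1. ~((~[]~p1 -> []~[]~p1) | ~(~p2 -> (p1 & p3))), w0
2. ~(~[]~p1 -> []~[]~p1), w0
3. ~p2 -> (p1 & p3), w0
4. ~[]~p1, w0
5. ~[]~[]~p1, w0
6. p1 & p3, w0
7. p1, w0
8. p3, w0
9. p1, w1
10. []~p1, w2
11. ~p1, w0
Accessibility: w0Rw0, w0Rw1, w0Rw2, w1Rw0, w1Rw1, w1Rw2, w2Rw0, w2Rw1, w2Rw2
Branch closes: p1 and ~p1 both at w0.
Every branch closes (one shown): valid in S5.

S5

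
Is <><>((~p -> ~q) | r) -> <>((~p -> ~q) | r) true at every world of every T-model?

Not valid

Tableau for the negation ~(<><>((~p -> ~q) | r) -> <>((~p -> ~q) | r)):
1. ~(<><>((~p -> ~q) | r) -> <>((~p -> ~q) | r)), u
2. <><>((~p -> ~q) | r), u
3. ~<>((~p -> ~q) | r), u
4. ~((~p -> ~q) | r), u
5. ~(~p -> ~q), u
6. ~r, u
7. ~p, u
8. q, u
9. <>((~p -> ~q) | r), v
10. ~((~p -> ~q) | r), v
11. ~(~p -> ~q), v
12. ~r, v
13. ~p, v
14. q, v
15. (~p -> ~q) | r, w
16. r, w
Accessibility: uRu, uRv, vRv, vRw, wRw
The negation has an open branch (countermodel exists).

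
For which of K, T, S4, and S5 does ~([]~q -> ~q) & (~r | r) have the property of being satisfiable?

K-tableau for the formula:
1. ~([]~q -> ~q) & (~r | r), u
2. ~([]~q -> ~q), u
3. ~r | r, u
4. []~q, u
5. q, u
6. r, u
Complete open branch: satisfiable in K.
T-tableau for the formula:
1. ~([]~q -> ~q) & (~r | r), u
2. ~([]~q -> ~q), u
3. ~r | r, u
4. []~q, u
5. q, u
6. ~q, u
Accessibility: uRu
Branch closes: q and ~q both at u.
Every branch closes (one shown): unsatisfiable in T, hence also in S4, S5 (every S4/S5-frame is a T-frame).

K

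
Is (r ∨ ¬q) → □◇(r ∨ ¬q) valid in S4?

Not valid

Tableau for the negation ¬((r ∨ ¬q) → □◇(r ∨ ¬q)):
1. ¬((r ∨ ¬q) → □◇(r ∨ ¬q)), u
2. r ∨ ¬q, u
3. ¬□◇(r ∨ ¬q), u
4. ¬q, u
5. ¬◇(r ∨ ¬q), v
6. ¬(r ∨ ¬q), v
7. ¬r, v
8. q, v
Accessibility: uRu, uRv, vRv
The negation has an open branch (countermodel exists).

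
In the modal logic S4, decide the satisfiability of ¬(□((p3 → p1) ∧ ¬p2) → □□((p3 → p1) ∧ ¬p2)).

Unsatisfiable

1. ¬(□((p3 → p1) ∧ ¬p2) → □□((p3 → p1) ∧ ¬p2)), u
2. □((p3 → p1) ∧ ¬p2), u
3. ¬□□((p3 → p1) ∧ ¬p2), u
4. (p3 → p1) ∧ ¬p2, u
5. p3 → p1, u
6. ¬p2, u
7. p1, u
8. ¬□((p3 → p1) ∧ ¬p2), v
9. (p3 → p1) ∧ ¬p2, v
10. p3 → p1, v
11. ¬p2, v
12. p1, v
13. ¬((p3 → p1) ∧ ¬p2), w
14. (p3 → p1) ∧ ¬p2, w
15. p3 → p1, w
16. ¬p2, w
17. ¬(p3 → p1), w
18. p3, w
19. ¬p1, w
20. p1, w
Accessibility: uRu, uRv, uRw, vRv, vRw, wRw
Branch closes: p1 and ¬p1 both at w.
All branches of the tableau close; one closing branch shown above.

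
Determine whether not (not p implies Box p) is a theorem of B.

No, not valid

Tableau for the negation not p implies Box p:
1. not p implies Box p, 0
2. Box p, 0
3. p, 0
Accessibility: 0R0
The negation has an open branch (countermodel exists).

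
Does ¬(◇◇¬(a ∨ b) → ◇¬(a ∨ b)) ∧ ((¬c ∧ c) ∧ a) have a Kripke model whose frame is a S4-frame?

1. ¬(◇◇¬(a ∨ b) → ◇¬(a ∨ b)) ∧ ((¬c ∧ c) ∧ a), 0
2. ¬(◇◇¬(a ∨ b) → ◇¬(a ∨ b)), 0
3. (¬c ∧ c) ∧ a, 0
4. ◇◇¬(a ∨ b), 0
5. ¬◇¬(a ∨ b), 0
6. ¬c ∧ c, 0
7. a, 0
8. ¬c, 0
9. c, 0
Accessibility: 0R0
Branch closes: c and ¬c both at 0.
All branches of the tableau close; one closing branch shown above.

Unsatisfiable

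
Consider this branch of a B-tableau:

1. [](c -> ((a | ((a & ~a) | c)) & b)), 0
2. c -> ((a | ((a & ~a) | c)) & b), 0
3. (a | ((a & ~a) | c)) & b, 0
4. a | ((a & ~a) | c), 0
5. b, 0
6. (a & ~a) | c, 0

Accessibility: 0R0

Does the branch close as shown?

Open

No world carries both an atom and its negation.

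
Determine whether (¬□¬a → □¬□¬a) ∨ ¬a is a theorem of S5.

Valid in S5

Tableau for the negation ¬((¬□¬a → □¬□¬a) ∨ ¬a):
1. ¬((¬□¬a → □¬□¬a) ∨ ¬a), 0
2. ¬(¬□¬a → □¬□¬a), 0
3. a, 0
4. ¬□¬a, 0
5. ¬□¬□¬a, 0
6. a, 1
7. □¬a, 2
8. ¬a, 0
Accessibility: 0R0, 0R1, 0R2, 1R0, 1R1, 1R2, 2R0, 2R1, 2R2
Branch closes: a and ¬a both at 0.
All branches of the negation close; one closing branch shown above.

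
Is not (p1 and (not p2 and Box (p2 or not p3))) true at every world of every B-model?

No, not valid

Tableau for the negation p1 and (not p2 and Box (p2 or not p3)):
1. p1 and (not p2 and Box (p2 or not p3)), u
2. p1, u
3. not p2 and Box (p2 or not p3), u
4. not p2, u
5. Box (p2 or not p3), u
6. p2 or not p3, u
7. not p3, u
Accessibility: uRu
The negation has an open branch (countermodel exists).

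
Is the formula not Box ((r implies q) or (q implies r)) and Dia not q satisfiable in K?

1. not Box ((r implies q) or (q implies r)) and Dia not q, w0
2. not Box ((r implies q) or (q implies r)), w0   [and-rule on 1]
3. Dia not q, w0   [and-rule on 1]
4. not ((r implies q) or (q implies r)), w1   [neg-Box-rule on 2: fresh world w1, w0Rw1]
5. not (r implies q), w1   [neg-or-rule on 4]
6. not (q implies r), w1   [neg-or-rule on 4]
7. r, w1   [neg-implies-rule on 5]
8. not q, w1   [neg-implies-rule on 5]
9. q, w1   [neg-implies-rule on 6]
10. not r, w1   [neg-implies-rule on 6]
Accessibility: w0Rw1
Branch closes: q and not q both at w1.
(One branch shown.) All branches close.

Unsatisfiable (every branch closes)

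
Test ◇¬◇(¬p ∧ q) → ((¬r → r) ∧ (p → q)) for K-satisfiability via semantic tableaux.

Yes, satisfiable

1. ◇¬◇(¬p ∧ q) → ((¬r → r) ∧ (p → q)), w0
2. (¬r → r) ∧ (p → q), w0
3. ¬r → r, w0
4. p → q, w0
5. r, w0
6. q, w0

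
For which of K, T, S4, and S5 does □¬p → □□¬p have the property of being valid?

S4, S5

S4-tableau for the negation ¬(□¬p → □□¬p):
1. ¬(□¬p → □□¬p), 0
2. □¬p, 0   [¬→-rule on 1]
3. ¬□□¬p, 0   [¬→-rule on 1]
4. ¬p, 0   [□-rule on 2 via 0R0]
5. ¬□¬p, 1   [¬□-rule on 3: fresh world 1, 0R1]
6. ¬p, 1   [□-rule on 2 via 0R1]
7. p, 2   [¬□-rule on 5: fresh world 2, 1R2]
8. ¬p, 2   [□-rule on 2 via 0R2]
Accessibility: 0R0, 0R1, 0R2, 1R1, 1R2, 2R2
Branch closes: p and ¬p both at 2.
Every branch closes (one shown): valid in S4, hence also in S5 (every theorem of S4 is a theorem of S5).
T-tableau for the negation ¬(□¬p → □□¬p):
1. ¬(□¬p → □□¬p), 0
2. □¬p, 0   [¬→-rule on 1]
3. ¬□□¬p, 0   [¬→-rule on 1]
4. ¬p, 0   [□-rule on 2 via 0R0]
5. ¬□¬p, 1   [¬□-rule on 3: fresh world 1, 0R1]
6. ¬p, 1   [□-rule on 2 via 0R1]
7. p, 2   [¬□-rule on 5: fresh world 2, 1R2]
Accessibility: 0R0, 0R1, 1R1, 1R2, 2R2
Complete open branch: countermodel on a T-frame, so not valid in T, nor in K (the same frame is also a K-frame).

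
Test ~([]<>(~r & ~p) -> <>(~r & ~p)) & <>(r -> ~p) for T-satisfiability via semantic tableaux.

Unsatisfiable

1. ~([]<>(~r & ~p) -> <>(~r & ~p)) & <>(r -> ~p), u
2. ~([]<>(~r & ~p) -> <>(~r & ~p)), u
3. <>(r -> ~p), u
4. []<>(~r & ~p), u
5. ~<>(~r & ~p), u
6. <>(~r & ~p), u
7. ~(~r & ~p), u
8. p, u
9. r -> ~p, v
10. <>(~r & ~p), v
11. ~(~r & ~p), v
12. ~p, v
13. r, v
14. ~r & ~p, w
15. ~r, w
16. ~p, w
17. <>(~r & ~p), w
18. ~(~r & ~p), w
19. p, w
Accessibility: uRu, uRv, uRw, vRv, wRw
Branch closes: p and ~p both at w.
All branches of the tableau close; one closing branch shown above.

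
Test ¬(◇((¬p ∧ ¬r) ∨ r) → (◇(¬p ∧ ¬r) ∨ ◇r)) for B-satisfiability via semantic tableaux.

1. ¬(◇((¬p ∧ ¬r) ∨ r) → (◇(¬p ∧ ¬r) ∨ ◇r)), u
2. ◇((¬p ∧ ¬r) ∨ r), u   [¬→-rule on 1]
3. ¬(◇(¬p ∧ ¬r) ∨ ◇r), u   [¬→-rule on 1]
4. ¬◇(¬p ∧ ¬r), u   [¬∨-rule on 3]
5. ¬◇r, u   [¬∨-rule on 3]
6. ¬(¬p ∧ ¬r), u   [¬◇-rule on 4 via uRu]
7. ¬r, u   [¬◇-rule on 5 via uRu]
8. p, u   [¬∧-rule on 6 (branches; this branch)]
9. (¬p ∧ ¬r) ∨ r, v   [◇-rule on 2: fresh world v, uRv]
10. ¬(¬p ∧ ¬r), v   [¬◇-rule on 4 via uRv]
11. ¬r, v   [¬◇-rule on 5 via uRv]
12. ¬p ∧ ¬r, v   [∨-rule on 9 (branches; this branch)]
13. ¬p, v   [∧-rule on 12]
14. r, v   [¬∧-rule on 10 (branches; this branch)]
Accessibility: uRu, uRv, vRu, vRv
Branch closes: r and ¬r both at v.
Every branch closes; the branch above is one of them.

Unsatisfiable (every branch closes)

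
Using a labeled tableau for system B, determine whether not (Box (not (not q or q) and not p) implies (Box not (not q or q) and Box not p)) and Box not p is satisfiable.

Unsatisfiable (every branch closes)

1. not (Box (not (not q or q) and not p) implies (Box not (not q or q) and Box not p)) and Box not p, 0
2. not (Box (not (not q or q) and not p) implies (Box not (not q or q) and Box not p)), 0   [and-rule on 1]
3. Box not p, 0   [and-rule on 1]
4. Box (not (not q or q) and not p), 0   [neg-implies-rule on 2]
5. not (Box not (not q or q) and Box not p), 0   [neg-implies-rule on 2]
6. not p, 0   [Box-rule on 3 via 0R0]
7. not (not q or q) and not p, 0   [Box-rule on 4 via 0R0]
8. not (not q or q), 0   [and-rule on 7]
9. q, 0   [neg-or-rule on 8]
10. not q, 0   [neg-or-rule on 8]
Accessibility: 0R0
Branch closes: q and not q both at 0.
Every branch closes; the branch above is one of them.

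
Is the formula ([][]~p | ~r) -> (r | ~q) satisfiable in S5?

1. ([][]~p | ~r) -> (r | ~q), w0
2. r | ~q, w0
3. ~q, w0
Accessibility: w0Rw0

Satisfiable (open branch found)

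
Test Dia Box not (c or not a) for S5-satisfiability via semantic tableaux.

1. Dia Box not (c or not a), u
2. Box not (c or not a), v
3. not (c or not a), u
4. not c, u
5. a, u
6. not (c or not a), v
7. not c, v
8. a, v
Accessibility: uRu, uRv, vRu, vRv

Satisfiable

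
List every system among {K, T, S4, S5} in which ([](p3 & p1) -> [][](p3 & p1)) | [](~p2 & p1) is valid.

S4-tableau for the negation ~(([](p3 & p1) -> [][](p3 & p1)) | [](~p2 & p1)):
1. ~(([](p3 & p1) -> [][](p3 & p1)) | [](~p2 & p1)), w0
2. ~([](p3 & p1) -> [][](p3 & p1)), w0
3. ~[](~p2 & p1), w0
4. [](p3 & p1), w0
5. ~[][](p3 & p1), w0
6. p3 & p1, w0
7. p3, w0
8. p1, w0
9. ~(~p2 & p1), w1
10. p3 & p1, w1
11. p3, w1
12. p1, w1
13. p2, w1
14. ~[](p3 & p1), w2
15. p3 & p1, w2
16. p3, w2
17. p1, w2
18. ~(p3 & p1), w3
19. p3 & p1, w3
20. p3, w3
21. p1, w3
22. ~p1, w3
Accessibility: w0Rw0, w0Rw1, w0Rw2, w0Rw3, w1Rw1, w2Rw2, w2Rw3, w3Rw3
Branch closes: p1 and ~p1 both at w3.
Every branch closes (one shown): valid in S4, hence also in S5 (every theorem of S4 is a theorem of S5).
T-tableau for the negation ~(([](p3 & p1) -> [][](p3 & p1)) | [](~p2 & p1)):
1. ~(([](p3 & p1) -> [][](p3 & p1)) | [](~p2 & p1)), w0
2. ~([](p3 & p1) -> [][](p3 & p1)), w0
3. ~[](~p2 & p1), w0
4. [](p3 & p1), w0
5. ~[][](p3 & p1), w0
6. p3 & p1, w0
7. p3, w0
8. p1, w0
9. ~(~p2 & p1), w1
10. p3 & p1, w1
11. p3, w1
12. p1, w1
13. p2, w1
14. ~[](p3 & p1), w2
15. p3 & p1, w2
16. p3, w2
17. p1, w2
18. ~(p3 & p1), w3
19. ~p1, w3
Accessibility: w0Rw0, w0Rw1, w0Rw2, w1Rw1, w2Rw2, w2Rw3, w3Rw3
Complete open branch: countermodel on a T-frame, so not valid in T, nor in K (the same frame is also a K-frame).

S4, S5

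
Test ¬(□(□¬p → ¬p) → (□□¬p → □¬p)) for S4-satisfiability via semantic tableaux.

1. ¬(□(□¬p → ¬p) → (□□¬p → □¬p)), u
2. □(□¬p → ¬p), u   [¬→-rule on 1]
3. ¬(□□¬p → □¬p), u   [¬→-rule on 1]
4. □□¬p, u   [¬→-rule on 3]
5. ¬□¬p, u   [¬→-rule on 3]
6. □¬p → ¬p, u   [□-rule on 2 via uRu]
7. □¬p, u   [□-rule on 4 via uRu]
8. ¬p, u   [□-rule on 7 via uRu]
9. p, v   [¬□-rule on 5: fresh world v, uRv]
10. □¬p → ¬p, v   [□-rule on 2 via uRv]
11. □¬p, v   [□-rule on 4 via uRv]
12. ¬p, v   [□-rule on 7 via uRv]
Accessibility: uRu, uRv, vRv
Branch closes: p and ¬p both at v.
All branches of the tableau close; one closing branch shown above.

Unsatisfiable (every branch closes)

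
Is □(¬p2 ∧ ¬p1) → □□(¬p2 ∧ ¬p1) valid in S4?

Tableau for the negation ¬(□(¬p2 ∧ ¬p1) → □□(¬p2 ∧ ¬p1)):
1. ¬(□(¬p2 ∧ ¬p1) → □□(¬p2 ∧ ¬p1)), w0
2. □(¬p2 ∧ ¬p1), w0
3. ¬□□(¬p2 ∧ ¬p1), w0
4. ¬p2 ∧ ¬p1, w0
5. ¬p2, w0
6. ¬p1, w0
7. ¬□(¬p2 ∧ ¬p1), w1
8. ¬p2 ∧ ¬p1, w1
9. ¬p2, w1
10. ¬p1, w1
11. ¬(¬p2 ∧ ¬p1), w2
12. ¬p2 ∧ ¬p1, w2
13. ¬p2, w2
14. ¬p1, w2
15. p1, w2
Accessibility: w0Rw0, w0Rw1, w0Rw2, w1Rw1, w1Rw2, w2Rw2
Branch closes: p1 and ¬p1 both at w2.
All branches of the negation close; one closing branch shown above.

Yes, valid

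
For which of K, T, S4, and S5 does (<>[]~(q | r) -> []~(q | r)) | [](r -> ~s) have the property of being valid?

S5-tableau for the negation ~((<>[]~(q | r) -> []~(q | r)) | [](r -> ~s)):
1. ~((<>[]~(q | r) -> []~(q | r)) | [](r -> ~s)), 0
2. ~(<>[]~(q | r) -> []~(q | r)), 0
3. ~[](r -> ~s), 0
4. <>[]~(q | r), 0
5. ~[]~(q | r), 0
6. ~(r -> ~s), 1
7. r, 1
8. s, 1
9. []~(q | r), 2
10. ~(q | r), 0
11. ~q, 0
12. ~r, 0
13. ~(q | r), 1
14. ~q, 1
15. ~r, 1
Accessibility: 0R0, 0R1, 0R2, 1R0, 1R1, 1R2, 2R0, 2R1, 2R2
Branch closes: r and ~r both at 1.
Every branch closes (one shown): valid in S5.
S4-tableau for the negation ~((<>[]~(q | r) -> []~(q | r)) | [](r -> ~s)):
1. ~((<>[]~(q | r) -> []~(q | r)) | [](r -> ~s)), 0
2. ~(<>[]~(q | r) -> []~(q | r)), 0
3. ~[](r -> ~s), 0
4. <>[]~(q | r), 0
5. ~[]~(q | r), 0
6. ~(r -> ~s), 1
7. r, 1
8. s, 1
9. []~(q | r), 2
10. ~(q | r), 2
11. ~q, 2
12. ~r, 2
13. q | r, 3
14. r, 3
Accessibility: 0R0, 0R1, 0R2, 0R3, 1R1, 2R2, 3R3
Complete open branch: countermodel on an S4-frame, so not valid in S4, nor in K, T (the same frame is also a K-frame and a T-frame).

S5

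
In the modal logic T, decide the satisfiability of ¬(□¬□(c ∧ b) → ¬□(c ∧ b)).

No, unsatisfiable

1. ¬(□¬□(c ∧ b) → ¬□(c ∧ b)), 0
2. □¬□(c ∧ b), 0
3. □(c ∧ b), 0
4. ¬□(c ∧ b), 0
5. c ∧ b, 0
6. c, 0
7. b, 0
8. ¬(c ∧ b), 1
9. ¬□(c ∧ b), 1
10. c ∧ b, 1
11. c, 1
12. b, 1
13. ¬b, 1
Accessibility: 0R0, 0R1, 1R1
Branch closes: b and ¬b both at 1.
Every branch closes; the branch above is one of them.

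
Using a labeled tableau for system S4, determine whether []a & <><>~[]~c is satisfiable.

Satisfiable

1. []a & <><>~[]~c, u
2. []a, u
3. <><>~[]~c, u
4. a, u
5. <>~[]~c, v
6. a, v
7. ~[]~c, w
8. a, w
9. c, x
10. a, x
Accessibility: uRu, uRv, uRw, uRx, vRv, vRw, vRx, wRw, wRx, xRx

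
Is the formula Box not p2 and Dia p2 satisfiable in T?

No, unsatisfiable

1. Box not p2 and Dia p2, 0
2. Box not p2, 0
3. Dia p2, 0
4. not p2, 0
5. p2, 1
6. not p2, 1
Accessibility: 0R0, 0R1, 1R1
Branch closes: p2 and not p2 both at 1.
All branches of the tableau close; one closing branch shown above.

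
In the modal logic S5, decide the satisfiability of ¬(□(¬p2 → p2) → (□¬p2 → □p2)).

1. ¬(□(¬p2 → p2) → (□¬p2 → □p2)), w0
2. □(¬p2 → p2), w0   [¬→-rule on 1]
3. ¬(□¬p2 → □p2), w0   [¬→-rule on 1]
4. □¬p2, w0   [¬→-rule on 3]
5. ¬□p2, w0   [¬→-rule on 3]
6. ¬p2 → p2, w0   [□-rule on 2 via w0Rw0]
7. ¬p2, w0   [□-rule on 4 via w0Rw0]
8. p2, w0   [→-rule on 6 (branches; this branch)]
Accessibility: w0Rw0
Branch closes: p2 and ¬p2 both at w0.
All branches of the tableau close; one closing branch shown above.

No, unsatisfiable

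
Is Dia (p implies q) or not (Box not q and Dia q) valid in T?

Valid in T

Tableau for the negation not (Dia (p implies q) or not (Box not q and Dia q)):
1. not (Dia (p implies q) or not (Box not q and Dia q)), w0
2. not Dia (p implies q), w0   [neg-or-rule on 1]
3. Box not q and Dia q, w0   [neg-or-rule on 1]
4. Box not q, w0   [and-rule on 3]
5. Dia q, w0   [and-rule on 3]
6. not (p implies q), w0   [neg-Dia-rule on 2 via w0Rw0]
7. p, w0   [neg-implies-rule on 6]
8. not q, w0   [neg-implies-rule on 6]
9. q, w1   [Dia-rule on 5: fresh world w1, w0Rw1]
10. not (p implies q), w1   [neg-Dia-rule on 2 via w0Rw1]
11. p, w1   [neg-implies-rule on 10]
12. not q, w1   [neg-implies-rule on 10]
Accessibility: w0Rw0, w0Rw1, w1Rw1
Branch closes: q and not q both at w1.
All branches of the negation close; one closing branch shown above.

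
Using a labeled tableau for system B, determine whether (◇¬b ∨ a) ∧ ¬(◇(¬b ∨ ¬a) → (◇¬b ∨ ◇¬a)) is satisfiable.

No, unsatisfiable

1. (◇¬b ∨ a) ∧ ¬(◇(¬b ∨ ¬a) → (◇¬b ∨ ◇¬a)), w0
2. ◇¬b ∨ a, w0
3. ¬(◇(¬b ∨ ¬a) → (◇¬b ∨ ◇¬a)), w0
4. ◇(¬b ∨ ¬a), w0
5. ¬(◇¬b ∨ ◇¬a), w0
6. ¬◇¬b, w0
7. ¬◇¬a, w0
8. b, w0
9. a, w0
10. ¬b ∨ ¬a, w1
11. b, w1
12. a, w1
13. ¬a, w1
Accessibility: w0Rw0, w0Rw1, w1Rw0, w1Rw1
Branch closes: a and ¬a both at w1.
All branches of the tableau close; one closing branch shown above.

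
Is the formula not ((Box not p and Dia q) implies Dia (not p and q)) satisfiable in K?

Unsatisfiable (every branch closes)

1. not ((Box not p and Dia q) implies Dia (not p and q)), w0
2. Box not p and Dia q, w0   [neg-implies-rule on 1]
3. not Dia (not p and q), w0   [neg-implies-rule on 1]
4. Box not p, w0   [and-rule on 2]
5. Dia q, w0   [and-rule on 2]
6. q, w1   [Dia-rule on 5: fresh world w1, w0Rw1]
7. not (not p and q), w1   [neg-Dia-rule on 3 via w0Rw1]
8. not p, w1   [Box-rule on 4 via w0Rw1]
9. not q, w1   [neg-and-rule on 7 (branches; this branch)]
Accessibility: w0Rw1
Branch closes: q and not q both at w1.
(One branch shown.) All branches close.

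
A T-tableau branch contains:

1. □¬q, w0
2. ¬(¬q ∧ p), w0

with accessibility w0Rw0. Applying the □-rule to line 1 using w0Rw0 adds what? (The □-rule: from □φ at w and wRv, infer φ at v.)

¬q, w0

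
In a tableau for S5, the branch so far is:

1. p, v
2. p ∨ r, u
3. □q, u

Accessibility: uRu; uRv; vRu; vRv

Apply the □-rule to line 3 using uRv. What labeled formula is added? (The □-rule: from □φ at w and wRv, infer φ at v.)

q, v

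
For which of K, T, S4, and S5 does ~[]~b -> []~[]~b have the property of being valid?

S5

S5-tableau for the negation ~(~[]~b -> []~[]~b):
1. ~(~[]~b -> []~[]~b), u
2. ~[]~b, u
3. ~[]~[]~b, u
4. b, v
5. []~b, w
6. ~b, u
7. ~b, v
Accessibility: uRu, uRv, uRw, vRu, vRv, vRw, wRu, wRv, wRw
Branch closes: b and ~b both at v.
Every branch closes (one shown): valid in S5.
S4-tableau for the negation ~(~[]~b -> []~[]~b):
1. ~(~[]~b -> []~[]~b), u
2. ~[]~b, u
3. ~[]~[]~b, u
4. b, v
5. []~b, w
6. ~b, w
Accessibility: uRu, uRv, uRw, vRv, wRw
Complete open branch: countermodel on an S4-frame, so not valid in S4, nor in K, T (the same frame is also a K-frame and a T-frame).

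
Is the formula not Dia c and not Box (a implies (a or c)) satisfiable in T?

No, unsatisfiable

1. not Dia c and not Box (a implies (a or c)), 0
2. not Dia c, 0
3. not Box (a implies (a or c)), 0
4. not c, 0
5. not (a implies (a or c)), 1
6. a, 1
7. not (a or c), 1
8. not a, 1
9. not c, 1
Accessibility: 0R0, 0R1, 1R1
Branch closes: a and not a both at 1.
All branches of the tableau close; one closing branch shown above.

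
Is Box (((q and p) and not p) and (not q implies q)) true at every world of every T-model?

Invalid (countermodel exists)

Tableau for the negation not Box (((q and p) and not p) and (not q implies q)):
1. not Box (((q and p) and not p) and (not q implies q)), w0
2. not (((q and p) and not p) and (not q implies q)), w1   [neg-Box-rule on 1: fresh world w1, w0Rw1]
3. not (not q implies q), w1   [neg-and-rule on 2 (branches; this branch)]
4. not q, w1   [neg-implies-rule on 3]
Accessibility: w0Rw0, w0Rw1, w1Rw1
The negation has an open branch (countermodel exists).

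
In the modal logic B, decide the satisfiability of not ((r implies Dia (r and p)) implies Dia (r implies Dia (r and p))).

No, unsatisfiable

1. not ((r implies Dia (r and p)) implies Dia (r implies Dia (r and p))), 0
2. r implies Dia (r and p), 0   [neg-implies-rule on 1]
3. not Dia (r implies Dia (r and p)), 0   [neg-implies-rule on 1]
4. not (r implies Dia (r and p)), 0   [neg-Dia-rule on 3 via 0R0]
5. r, 0   [neg-implies-rule on 4]
6. not Dia (r and p), 0   [neg-implies-rule on 4]
7. not (r and p), 0   [neg-Dia-rule on 6 via 0R0]
8. Dia (r and p), 0   [implies-rule on 2 (branches; this branch)]
9. not p, 0   [neg-and-rule on 7 (branches; this branch)]
10. r and p, 1   [Dia-rule on 8: fresh world 1, 0R1]
11. r, 1   [and-rule on 10]
12. p, 1   [and-rule on 10]
13. not (r implies Dia (r and p)), 1   [neg-Dia-rule on 3 via 0R1]
14. not Dia (r and p), 1   [neg-implies-rule on 13]
15. not (r and p), 1   [neg-Dia-rule on 6 via 0R1]
16. not p, 1   [neg-and-rule on 15 (branches; this branch)]
Accessibility: 0R0, 0R1, 1R0, 1R1
Branch closes: p and not p both at 1.
(One branch shown.) All branches close.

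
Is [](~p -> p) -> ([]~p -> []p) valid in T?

Tableau for the negation ~([](~p -> p) -> ([]~p -> []p)):
1. ~([](~p -> p) -> ([]~p -> []p)), u
2. [](~p -> p), u
3. ~([]~p -> []p), u
4. []~p, u
5. ~[]p, u
6. ~p -> p, u
7. ~p, u
8. p, u
Accessibility: uRu
Branch closes: p and ~p both at u.
All branches of the negation close; one closing branch shown above.

Yes, valid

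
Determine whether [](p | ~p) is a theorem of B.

Tableau for the negation ~[](p | ~p):
1. ~[](p | ~p), u
2. ~(p | ~p), v
3. ~p, v
4. p, v
Accessibility: uRu, uRv, vRu, vRv
Branch closes: p and ~p both at v.
All branches of the negation close; one closing branch shown above.

Valid in B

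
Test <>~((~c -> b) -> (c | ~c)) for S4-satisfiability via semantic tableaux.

1. <>~((~c -> b) -> (c | ~c)), u
2. ~((~c -> b) -> (c | ~c)), v
3. ~c -> b, v
4. ~(c | ~c), v
5. ~c, v
6. c, v
Accessibility: uRu, uRv, vRv
Branch closes: c and ~c both at v.
All branches of the tableau close; one closing branch shown above.

Unsatisfiable (every branch closes)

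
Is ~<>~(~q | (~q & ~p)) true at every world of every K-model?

Tableau for the negation <>~(~q | (~q & ~p)):
1. <>~(~q | (~q & ~p)), u
2. ~(~q | (~q & ~p)), v
3. q, v
4. ~(~q & ~p), v
5. p, v
Accessibility: uRv
The negation has an open branch (countermodel exists).

Invalid (countermodel exists)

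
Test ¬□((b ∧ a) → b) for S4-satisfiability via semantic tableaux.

1. ¬□((b ∧ a) → b), u
2. ¬((b ∧ a) → b), v
3. b ∧ a, v
4. ¬b, v
5. b, v
6. a, v
Accessibility: uRu, uRv, vRv
Branch closes: b and ¬b both at v.
All branches of the tableau close; one closing branch shown above.

Unsatisfiable (every branch closes)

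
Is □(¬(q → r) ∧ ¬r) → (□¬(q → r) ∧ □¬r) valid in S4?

Valid in S4

Tableau for the negation ¬(□(¬(q → r) ∧ ¬r) → (□¬(q → r) ∧ □¬r)):
1. ¬(□(¬(q → r) ∧ ¬r) → (□¬(q → r) ∧ □¬r)), u
2. □(¬(q → r) ∧ ¬r), u
3. ¬(□¬(q → r) ∧ □¬r), u
4. ¬(q → r) ∧ ¬r, u
5. ¬(q → r), u
6. ¬r, u
7. q, u
8. ¬□¬(q → r), u
9. q → r, v
10. ¬(q → r) ∧ ¬r, v
11. ¬(q → r), v
12. ¬r, v
13. q, v
14. r, v
Accessibility: uRu, uRv, vRv
Branch closes: r and ¬r both at v.
Every branch of the negation's tableau closes; the branch above is one of them.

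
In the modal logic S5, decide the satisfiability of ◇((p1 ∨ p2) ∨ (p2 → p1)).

Satisfiable (open branch found)

1. ◇((p1 ∨ p2) ∨ (p2 → p1)), w0
2. (p1 ∨ p2) ∨ (p2 → p1), w1   [◇-rule on 1: fresh world w1, w0Rw1]
3. p2 → p1, w1   [∨-rule on 2 (branches; this branch)]
4. p1, w1   [→-rule on 3 (branches; this branch)]
Accessibility: w0Rw0, w0Rw1, w1Rw0, w1Rw1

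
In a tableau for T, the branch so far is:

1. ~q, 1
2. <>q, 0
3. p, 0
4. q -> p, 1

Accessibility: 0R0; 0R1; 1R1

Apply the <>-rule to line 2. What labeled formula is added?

a fresh world 2 with 0R2, and q at 2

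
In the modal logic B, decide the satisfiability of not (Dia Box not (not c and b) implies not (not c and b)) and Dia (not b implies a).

Unsatisfiable

1. not (Dia Box not (not c and b) implies not (not c and b)) and Dia (not b implies a), w0
2. not (Dia Box not (not c and b) implies not (not c and b)), w0
3. Dia (not b implies a), w0
4. Dia Box not (not c and b), w0
5. not c and b, w0
6. not c, w0
7. b, w0
8. not b implies a, w1
9. a, w1
10. Box not (not c and b), w2
11. not (not c and b), w0
12. not (not c and b), w2
13. not b, w0
Accessibility: w0Rw0, w0Rw1, w0Rw2, w1Rw0, w1Rw1, w2Rw0, w2Rw2
Branch closes: b and not b both at w0.
Every branch closes; the branch above is one of them.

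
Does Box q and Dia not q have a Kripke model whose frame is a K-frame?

Unsatisfiable

1. Box q and Dia not q, 0
2. Box q, 0
3. Dia not q, 0
4. not q, 1
5. q, 1
Accessibility: 0R1
Branch closes: q and not q both at 1.
Every branch closes; the branch above is one of them.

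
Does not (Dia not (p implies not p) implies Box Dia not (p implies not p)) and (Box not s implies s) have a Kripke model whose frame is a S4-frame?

1. not (Dia not (p implies not p) implies Box Dia not (p implies not p)) and (Box not s implies s), w0
2. not (Dia not (p implies not p) implies Box Dia not (p implies not p)), w0   [and-rule on 1]
3. Box not s implies s, w0   [and-rule on 1]
4. Dia not (p implies not p), w0   [neg-implies-rule on 2]
5. not Box Dia not (p implies not p), w0   [neg-implies-rule on 2]
6. s, w0   [implies-rule on 3 (branches; this branch)]
7. not (p implies not p), w1   [Dia-rule on 4: fresh world w1, w0Rw1]
8. p, w1   [neg-implies-rule on 7]
9. not Dia not (p implies not p), w2   [neg-Box-rule on 5: fresh world w2, w0Rw2]
10. p implies not p, w2   [neg-Dia-rule on 9 via w2Rw2]
11. not p, w2   [implies-rule on 10 (branches; this branch)]
Accessibility: w0Rw0, w0Rw1, w0Rw2, w1Rw1, w2Rw2

Satisfiable (open branch found)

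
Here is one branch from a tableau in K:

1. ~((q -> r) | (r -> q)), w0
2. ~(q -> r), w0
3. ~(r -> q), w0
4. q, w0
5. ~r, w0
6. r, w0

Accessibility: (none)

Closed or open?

Both r and ~r appear at w0.

Closed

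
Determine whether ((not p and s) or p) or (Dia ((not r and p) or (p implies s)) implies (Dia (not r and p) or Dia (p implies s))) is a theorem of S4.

Tableau for the negation not (((not p and s) or p) or (Dia ((not r and p) or (p implies s)) implies (Dia (not r and p) or Dia (p implies s)))):
1. not (((not p and s) or p) or (Dia ((not r and p) or (p implies s)) implies (Dia (not r and p) or Dia (p implies s)))), u
2. not ((not p and s) or p), u
3. not (Dia ((not r and p) or (p implies s)) implies (Dia (not r and p) or Dia (p implies s))), u
4. not (not p and s), u
5. not p, u
6. Dia ((not r and p) or (p implies s)), u
7. not (Dia (not r and p) or Dia (p implies s)), u
8. not Dia (not r and p), u
9. not Dia (p implies s), u
10. not (not r and p), u
11. not (p implies s), u
12. p, u
13. not s, u
Accessibility: uRu
Branch closes: p and not p both at u.
All branches of the negation close; one closing branch shown above.

Valid in S4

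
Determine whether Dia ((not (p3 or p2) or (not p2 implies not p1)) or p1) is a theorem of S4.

Yes, valid

Tableau for the negation not Dia ((not (p3 or p2) or (not p2 implies not p1)) or p1):
1. not Dia ((not (p3 or p2) or (not p2 implies not p1)) or p1), u
2. not ((not (p3 or p2) or (not p2 implies not p1)) or p1), u
3. not (not (p3 or p2) or (not p2 implies not p1)), u
4. not p1, u
5. p3 or p2, u
6. not (not p2 implies not p1), u
7. not p2, u
8. p1, u
Accessibility: uRu
Branch closes: p1 and not p1 both at u.
Every branch of the negation's tableau closes; the branch above is one of them.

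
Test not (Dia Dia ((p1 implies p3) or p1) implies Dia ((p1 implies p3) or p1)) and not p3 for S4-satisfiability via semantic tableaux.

1. not (Dia Dia ((p1 implies p3) or p1) implies Dia ((p1 implies p3) or p1)) and not p3, w0
2. not (Dia Dia ((p1 implies p3) or p1) implies Dia ((p1 implies p3) or p1)), w0   [and-rule on 1]
3. not p3, w0   [and-rule on 1]
4. Dia Dia ((p1 implies p3) or p1), w0   [neg-implies-rule on 2]
5. not Dia ((p1 implies p3) or p1), w0   [neg-implies-rule on 2]
6. not ((p1 implies p3) or p1), w0   [neg-Dia-rule on 5 via w0Rw0]
7. not (p1 implies p3), w0   [neg-or-rule on 6]
8. not p1, w0   [neg-or-rule on 6]
9. p1, w0   [neg-implies-rule on 7]
Accessibility: w0Rw0
Branch closes: p1 and not p1 both at w0.
Every branch closes; the branch above is one of them.

Unsatisfiable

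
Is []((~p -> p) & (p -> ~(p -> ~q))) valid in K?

Tableau for the negation ~[]((~p -> p) & (p -> ~(p -> ~q))):
1. ~[]((~p -> p) & (p -> ~(p -> ~q))), u
2. ~((~p -> p) & (p -> ~(p -> ~q))), v
3. ~(p -> ~(p -> ~q)), v
4. p, v
5. p -> ~q, v
6. ~q, v
Accessibility: uRv
The negation has an open branch (countermodel exists).

No, not valid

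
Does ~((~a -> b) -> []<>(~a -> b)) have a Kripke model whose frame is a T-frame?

1. ~((~a -> b) -> []<>(~a -> b)), u
2. ~a -> b, u
3. ~[]<>(~a -> b), u
4. b, u
5. ~<>(~a -> b), v
6. ~(~a -> b), v
7. ~a, v
8. ~b, v
Accessibility: uRu, uRv, vRv

Satisfiable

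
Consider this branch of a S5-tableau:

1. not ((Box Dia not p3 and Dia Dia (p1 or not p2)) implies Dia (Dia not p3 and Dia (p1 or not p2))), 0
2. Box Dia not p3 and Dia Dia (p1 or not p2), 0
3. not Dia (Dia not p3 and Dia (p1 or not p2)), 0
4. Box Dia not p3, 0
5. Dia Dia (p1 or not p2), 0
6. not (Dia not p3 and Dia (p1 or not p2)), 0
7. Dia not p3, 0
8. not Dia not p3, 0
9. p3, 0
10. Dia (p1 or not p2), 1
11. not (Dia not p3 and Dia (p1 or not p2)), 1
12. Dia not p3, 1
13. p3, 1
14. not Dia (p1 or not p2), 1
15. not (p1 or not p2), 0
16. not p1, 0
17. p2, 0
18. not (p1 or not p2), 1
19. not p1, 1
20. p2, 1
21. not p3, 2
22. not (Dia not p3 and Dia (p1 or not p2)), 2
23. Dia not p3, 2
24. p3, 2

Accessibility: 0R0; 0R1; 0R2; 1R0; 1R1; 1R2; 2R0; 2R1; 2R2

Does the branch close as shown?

Both p3 and not p3 appear at 2.

Yes, closed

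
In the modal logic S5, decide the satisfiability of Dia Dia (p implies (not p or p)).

1. Dia Dia (p implies (not p or p)), u
2. Dia (p implies (not p or p)), v
3. p implies (not p or p), w
4. not p or p, w
5. p, w
Accessibility: uRu, uRv, uRw, vRu, vRv, vRw, wRu, wRv, wRw

Satisfiable (open branch found)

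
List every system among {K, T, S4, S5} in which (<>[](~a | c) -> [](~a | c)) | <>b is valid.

S5

S5-tableau for the negation ~((<>[](~a | c) -> [](~a | c)) | <>b):
1. ~((<>[](~a | c) -> [](~a | c)) | <>b), w0
2. ~(<>[](~a | c) -> [](~a | c)), w0
3. ~<>b, w0
4. <>[](~a | c), w0
5. ~[](~a | c), w0
6. ~b, w0
7. [](~a | c), w1
8. ~b, w1
9. ~a | c, w0
10. ~a | c, w1
11. c, w0
12. c, w1
13. ~(~a | c), w2
14. a, w2
15. ~c, w2
16. ~b, w2
17. ~a | c, w2
18. c, w2
Accessibility: w0Rw0, w0Rw1, w0Rw2, w1Rw0, w1Rw1, w1Rw2, w2Rw0, w2Rw1, w2Rw2
Branch closes: c and ~c both at w2.
Every branch closes (one shown): valid in S5.
S4-tableau for the negation ~((<>[](~a | c) -> [](~a | c)) | <>b):
1. ~((<>[](~a | c) -> [](~a | c)) | <>b), w0
2. ~(<>[](~a | c) -> [](~a | c)), w0
3. ~<>b, w0
4. <>[](~a | c), w0
5. ~[](~a | c), w0
6. ~b, w0
7. [](~a | c), w1
8. ~b, w1
9. ~a | c, w1
10. c, w1
11. ~(~a | c), w2
12. a, w2
13. ~c, w2
14. ~b, w2
Accessibility: w0Rw0, w0Rw1, w0Rw2, w1Rw1, w2Rw2
Complete open branch: countermodel on an S4-frame, so not valid in S4, nor in K, T (the same frame is also a K-frame and a T-frame).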